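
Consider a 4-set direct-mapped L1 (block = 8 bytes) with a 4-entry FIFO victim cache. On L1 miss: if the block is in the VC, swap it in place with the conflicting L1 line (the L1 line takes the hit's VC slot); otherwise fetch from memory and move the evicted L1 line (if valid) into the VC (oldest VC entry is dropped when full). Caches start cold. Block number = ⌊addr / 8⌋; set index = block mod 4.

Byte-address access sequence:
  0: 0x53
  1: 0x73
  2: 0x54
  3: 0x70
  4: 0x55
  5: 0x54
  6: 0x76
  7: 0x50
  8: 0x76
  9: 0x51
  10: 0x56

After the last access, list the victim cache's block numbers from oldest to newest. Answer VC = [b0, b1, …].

  [0] addr=0x53 blk=10 s=2: MISS | VC []
  [1] addr=0x73 blk=14 s=2: MISS | VC [10]
  [2] addr=0x54 blk=10 s=2: VC-HIT | VC [14]
  [3] addr=0x70 blk=14 s=2: VC-HIT | VC [10]
  [4] addr=0x55 blk=10 s=2: VC-HIT | VC [14]
  [5] addr=0x54 blk=10 s=2: L1-HIT | VC [14]
  [6] addr=0x76 blk=14 s=2: VC-HIT | VC [10]
  [7] addr=0x50 blk=10 s=2: VC-HIT | VC [14]
  [8] addr=0x76 blk=14 s=2: VC-HIT | VC [10]
  [9] addr=0x51 blk=10 s=2: VC-HIT | VC [14]
  [10] addr=0x56 blk=10 s=2: L1-HIT | VC [14]

VC = [14]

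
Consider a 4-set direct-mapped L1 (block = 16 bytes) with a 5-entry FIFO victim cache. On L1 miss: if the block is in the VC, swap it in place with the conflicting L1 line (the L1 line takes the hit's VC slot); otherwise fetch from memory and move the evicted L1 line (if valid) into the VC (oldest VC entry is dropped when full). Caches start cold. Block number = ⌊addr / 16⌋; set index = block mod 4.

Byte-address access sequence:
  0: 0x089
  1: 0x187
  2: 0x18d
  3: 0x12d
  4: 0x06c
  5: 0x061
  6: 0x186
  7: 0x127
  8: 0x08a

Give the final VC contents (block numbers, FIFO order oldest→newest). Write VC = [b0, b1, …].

#0 0x89→b8/s0 MISS; vc=[]
#1 0x187→b24/s0 MISS; vc=[8]
#2 0x18d→b24/s0 L1-HIT; vc=[8]
#3 0x12d→b18/s2 MISS; vc=[8]
#4 0x6c→b6/s2 MISS; vc=[8,18]
#5 0x61→b6/s2 L1-HIT; vc=[8,18]
#6 0x186→b24/s0 L1-HIT; vc=[8,18]
#7 0x127→b18/s2 VC-HIT; vc=[8,6]
#8 0x8a→b8/s0 VC-HIT; vc=[24,6]

VC = [24, 6]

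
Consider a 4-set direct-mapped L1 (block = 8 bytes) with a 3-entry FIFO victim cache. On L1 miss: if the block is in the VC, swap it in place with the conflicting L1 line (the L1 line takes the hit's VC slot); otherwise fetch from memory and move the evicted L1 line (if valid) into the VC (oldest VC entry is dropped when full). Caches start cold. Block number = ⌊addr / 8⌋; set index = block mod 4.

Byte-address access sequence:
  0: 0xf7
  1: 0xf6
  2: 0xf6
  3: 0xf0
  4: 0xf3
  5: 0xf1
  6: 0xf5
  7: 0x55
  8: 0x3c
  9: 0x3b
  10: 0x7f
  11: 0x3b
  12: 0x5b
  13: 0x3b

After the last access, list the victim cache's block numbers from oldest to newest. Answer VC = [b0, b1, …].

VC = [30, 15, 11]

#0 0xf7→b30/s2 MISS; vc=[]
#1 0xf6→b30/s2 L1-HIT; vc=[]
#2 0xf6→b30/s2 L1-HIT; vc=[]
#3 0xf0→b30/s2 L1-HIT; vc=[]
#4 0xf3→b30/s2 L1-HIT; vc=[]
#5 0xf1→b30/s2 L1-HIT; vc=[]
#6 0xf5→b30/s2 L1-HIT; vc=[]
#7 0x55→b10/s2 MISS; vc=[30]
#8 0x3c→b7/s3 MISS; vc=[30]
#9 0x3b→b7/s3 L1-HIT; vc=[30]
#10 0x7f→b15/s3 MISS; vc=[30,7]
#11 0x3b→b7/s3 VC-HIT; vc=[30,15]
#12 0x5b→b11/s3 MISS; vc=[30,15,7]
#13 0x3b→b7/s3 VC-HIT; vc=[30,15,11]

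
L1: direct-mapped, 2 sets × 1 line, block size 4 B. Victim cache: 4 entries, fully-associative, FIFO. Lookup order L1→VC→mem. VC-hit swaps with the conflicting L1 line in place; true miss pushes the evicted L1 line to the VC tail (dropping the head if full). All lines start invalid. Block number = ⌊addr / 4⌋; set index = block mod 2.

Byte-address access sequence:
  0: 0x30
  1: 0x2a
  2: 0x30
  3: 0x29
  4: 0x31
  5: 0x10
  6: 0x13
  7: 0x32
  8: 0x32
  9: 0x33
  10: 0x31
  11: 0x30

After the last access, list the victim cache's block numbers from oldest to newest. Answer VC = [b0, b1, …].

VC = [10, 4]

  [0] addr=0x30 blk=12 s=0: MISS | VC []
  [1] addr=0x2a blk=10 s=0: MISS | VC [12]
  [2] addr=0x30 blk=12 s=0: VC-HIT | VC [10]
  [3] addr=0x29 blk=10 s=0: VC-HIT | VC [12]
  [4] addr=0x31 blk=12 s=0: VC-HIT | VC [10]
  [5] addr=0x10 blk=4 s=0: MISS | VC [10, 12]
  [6] addr=0x13 blk=4 s=0: L1-HIT | VC [10, 12]
  [7] addr=0x32 blk=12 s=0: VC-HIT | VC [10, 4]
  [8] addr=0x32 blk=12 s=0: L1-HIT | VC [10, 4]
  [9] addr=0x33 blk=12 s=0: L1-HIT | VC [10, 4]
  [10] addr=0x31 blk=12 s=0: L1-HIT | VC [10, 4]
  [11] addr=0x30 blk=12 s=0: L1-HIT | VC [10, 4]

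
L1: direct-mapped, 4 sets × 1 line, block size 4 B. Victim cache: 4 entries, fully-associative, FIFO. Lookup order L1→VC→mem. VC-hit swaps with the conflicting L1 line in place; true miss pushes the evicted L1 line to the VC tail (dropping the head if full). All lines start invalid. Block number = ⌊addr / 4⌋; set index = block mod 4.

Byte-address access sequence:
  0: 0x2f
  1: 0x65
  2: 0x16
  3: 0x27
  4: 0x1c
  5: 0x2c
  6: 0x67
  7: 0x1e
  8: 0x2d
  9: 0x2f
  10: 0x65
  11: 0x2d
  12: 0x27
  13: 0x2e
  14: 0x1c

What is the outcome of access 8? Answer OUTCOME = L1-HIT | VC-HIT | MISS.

OUTCOME = VC-HIT

  [0] addr=0x2f blk=11 s=3: MISS | VC []
  [1] addr=0x65 blk=25 s=1: MISS | VC []
  [2] addr=0x16 blk=5 s=1: MISS | VC [25]
  [3] addr=0x27 blk=9 s=1: MISS | VC [25, 5]
  [4] addr=0x1c blk=7 s=3: MISS | VC [25, 5, 11]
  [5] addr=0x2c blk=11 s=3: VC-HIT | VC [25, 5, 7]
  [6] addr=0x67 blk=25 s=1: VC-HIT | VC [9, 5, 7]
  [7] addr=0x1e blk=7 s=3: VC-HIT | VC [9, 5, 11]
  [8] addr=0x2d blk=11 s=3: VC-HIT | VC [9, 5, 7]
  [9] addr=0x2f blk=11 s=3: L1-HIT | VC [9, 5, 7]
  [10] addr=0x65 blk=25 s=1: L1-HIT | VC [9, 5, 7]
  [11] addr=0x2d blk=11 s=3: L1-HIT | VC [9, 5, 7]
  [12] addr=0x27 blk=9 s=1: VC-HIT | VC [25, 5, 7]
  [13] addr=0x2e blk=11 s=3: L1-HIT | VC [25, 5, 7]
  [14] addr=0x1c blk=7 s=3: VC-HIT | VC [25, 5, 11]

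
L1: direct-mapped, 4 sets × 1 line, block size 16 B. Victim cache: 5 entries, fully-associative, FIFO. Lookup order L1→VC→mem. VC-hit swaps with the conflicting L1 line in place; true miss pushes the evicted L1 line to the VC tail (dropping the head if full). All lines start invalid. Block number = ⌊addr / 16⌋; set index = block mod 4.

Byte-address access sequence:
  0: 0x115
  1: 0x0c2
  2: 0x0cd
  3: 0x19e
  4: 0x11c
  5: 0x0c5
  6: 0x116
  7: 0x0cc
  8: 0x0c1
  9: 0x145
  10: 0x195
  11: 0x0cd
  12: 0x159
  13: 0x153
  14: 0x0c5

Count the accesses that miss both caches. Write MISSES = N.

MISSES = 5

#0 0x115→b17/s1 MISS; vc=[]
#1 0xc2→b12/s0 MISS; vc=[]
#2 0xcd→b12/s0 L1-HIT; vc=[]
#3 0x19e→b25/s1 MISS; vc=[17]
#4 0x11c→b17/s1 VC-HIT; vc=[25]
#5 0xc5→b12/s0 L1-HIT; vc=[25]
#6 0x116→b17/s1 L1-HIT; vc=[25]
#7 0xcc→b12/s0 L1-HIT; vc=[25]
#8 0xc1→b12/s0 L1-HIT; vc=[25]
#9 0x145→b20/s0 MISS; vc=[25,12]
#10 0x195→b25/s1 VC-HIT; vc=[17,12]
#11 0xcd→b12/s0 VC-HIT; vc=[17,20]
#12 0x159→b21/s1 MISS; vc=[17,20,25]
#13 0x153→b21/s1 L1-HIT; vc=[17,20,25]
#14 0xc5→b12/s0 L1-HIT; vc=[17,20,25]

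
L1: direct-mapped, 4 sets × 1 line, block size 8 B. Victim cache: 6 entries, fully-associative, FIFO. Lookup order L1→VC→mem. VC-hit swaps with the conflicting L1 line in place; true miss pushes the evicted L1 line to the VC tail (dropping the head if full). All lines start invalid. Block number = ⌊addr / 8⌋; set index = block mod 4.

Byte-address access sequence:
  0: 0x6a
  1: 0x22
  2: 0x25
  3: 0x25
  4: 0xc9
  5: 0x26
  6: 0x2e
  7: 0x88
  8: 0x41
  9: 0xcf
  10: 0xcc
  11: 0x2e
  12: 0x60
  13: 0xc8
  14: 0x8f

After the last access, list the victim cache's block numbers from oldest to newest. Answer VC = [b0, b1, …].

0: 0x6a (blk 13, set 1) → MISS  vc=[]
1: 0x22 (blk 4, set 0) → MISS  vc=[]
2: 0x25 (blk 4, set 0) → L1-HIT  vc=[]
3: 0x25 (blk 4, set 0) → L1-HIT  vc=[]
4: 0xc9 (blk 25, set 1) → MISS  vc=[13]
5: 0x26 (blk 4, set 0) → L1-HIT  vc=[13]
6: 0x2e (blk 5, set 1) → MISS  vc=[13, 25]
7: 0x88 (blk 17, set 1) → MISS  vc=[13, 25, 5]
8: 0x41 (blk 8, set 0) → MISS  vc=[13, 25, 5, 4]
9: 0xcf (blk 25, set 1) → VC-HIT  vc=[13, 17, 5, 4]
10: 0xcc (blk 25, set 1) → L1-HIT  vc=[13, 17, 5, 4]
11: 0x2e (blk 5, set 1) → VC-HIT  vc=[13, 17, 25, 4]
12: 0x60 (blk 12, set 0) → MISS  vc=[13, 17, 25, 4, 8]
13: 0xc8 (blk 25, set 1) → VC-HIT  vc=[13, 17, 5, 4, 8]
14: 0x8f (blk 17, set 1) → VC-HIT  vc=[13, 25, 5, 4, 8]

VC = [13, 25, 5, 4, 8]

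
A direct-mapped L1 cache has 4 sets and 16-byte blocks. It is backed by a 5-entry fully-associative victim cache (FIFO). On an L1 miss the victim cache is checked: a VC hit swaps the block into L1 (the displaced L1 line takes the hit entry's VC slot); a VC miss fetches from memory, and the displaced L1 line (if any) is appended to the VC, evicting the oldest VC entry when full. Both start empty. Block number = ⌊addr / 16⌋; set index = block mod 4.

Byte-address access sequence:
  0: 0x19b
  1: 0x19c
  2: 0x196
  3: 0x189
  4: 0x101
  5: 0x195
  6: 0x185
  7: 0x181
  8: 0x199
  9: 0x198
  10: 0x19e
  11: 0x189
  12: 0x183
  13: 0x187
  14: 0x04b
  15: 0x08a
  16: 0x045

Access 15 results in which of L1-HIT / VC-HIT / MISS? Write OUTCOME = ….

OUTCOME = MISS

  [0] addr=0x19b blk=25 s=1: MISS | VC []
  [1] addr=0x19c blk=25 s=1: L1-HIT | VC []
  [2] addr=0x196 blk=25 s=1: L1-HIT | VC []
  [3] addr=0x189 blk=24 s=0: MISS | VC []
  [4] addr=0x101 blk=16 s=0: MISS | VC [24]
  [5] addr=0x195 blk=25 s=1: L1-HIT | VC [24]
  [6] addr=0x185 blk=24 s=0: VC-HIT | VC [16]
  [7] addr=0x181 blk=24 s=0: L1-HIT | VC [16]
  [8] addr=0x199 blk=25 s=1: L1-HIT | VC [16]
  [9] addr=0x198 blk=25 s=1: L1-HIT | VC [16]
  [10] addr=0x19e blk=25 s=1: L1-HIT | VC [16]
  [11] addr=0x189 blk=24 s=0: L1-HIT | VC [16]
  [12] addr=0x183 blk=24 s=0: L1-HIT | VC [16]
  [13] addr=0x187 blk=24 s=0: L1-HIT | VC [16]
  [14] addr=0x4b blk=4 s=0: MISS | VC [16, 24]
  [15] addr=0x8a blk=8 s=0: MISS | VC [16, 24, 4]
  [16] addr=0x45 blk=4 s=0: VC-HIT | VC [16, 24, 8]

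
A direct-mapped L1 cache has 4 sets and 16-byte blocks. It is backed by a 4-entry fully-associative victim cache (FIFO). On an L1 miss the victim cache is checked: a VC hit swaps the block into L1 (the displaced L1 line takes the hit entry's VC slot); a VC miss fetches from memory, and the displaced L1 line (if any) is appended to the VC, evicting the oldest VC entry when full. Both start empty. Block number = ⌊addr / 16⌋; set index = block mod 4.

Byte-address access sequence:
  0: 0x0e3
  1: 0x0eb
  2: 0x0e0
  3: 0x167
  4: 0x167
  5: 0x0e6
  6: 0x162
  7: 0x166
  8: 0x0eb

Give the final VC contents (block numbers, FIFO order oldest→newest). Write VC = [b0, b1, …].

VC = [22]

0: 0xe3 (blk 14, set 2) → MISS  vc=[]
1: 0xeb (blk 14, set 2) → L1-HIT  vc=[]
2: 0xe0 (blk 14, set 2) → L1-HIT  vc=[]
3: 0x167 (blk 22, set 2) → MISS  vc=[14]
4: 0x167 (blk 22, set 2) → L1-HIT  vc=[14]
5: 0xe6 (blk 14, set 2) → VC-HIT  vc=[22]
6: 0x162 (blk 22, set 2) → VC-HIT  vc=[14]
7: 0x166 (blk 22, set 2) → L1-HIT  vc=[14]
8: 0xeb (blk 14, set 2) → VC-HIT  vc=[22]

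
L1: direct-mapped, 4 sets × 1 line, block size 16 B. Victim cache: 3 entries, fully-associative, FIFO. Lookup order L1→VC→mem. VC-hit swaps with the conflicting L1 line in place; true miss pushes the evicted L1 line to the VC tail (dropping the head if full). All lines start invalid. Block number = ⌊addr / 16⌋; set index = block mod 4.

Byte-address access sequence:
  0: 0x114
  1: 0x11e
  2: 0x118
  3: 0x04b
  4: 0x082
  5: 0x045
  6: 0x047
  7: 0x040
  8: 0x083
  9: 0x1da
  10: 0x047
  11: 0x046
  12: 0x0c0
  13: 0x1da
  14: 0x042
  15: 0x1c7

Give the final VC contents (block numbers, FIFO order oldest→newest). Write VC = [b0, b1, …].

VC = [17, 12, 4]

#0 0x114→b17/s1 MISS; vc=[]
#1 0x11e→b17/s1 L1-HIT; vc=[]
#2 0x118→b17/s1 L1-HIT; vc=[]
#3 0x4b→b4/s0 MISS; vc=[]
#4 0x82→b8/s0 MISS; vc=[4]
#5 0x45→b4/s0 VC-HIT; vc=[8]
#6 0x47→b4/s0 L1-HIT; vc=[8]
#7 0x40→b4/s0 L1-HIT; vc=[8]
#8 0x83→b8/s0 VC-HIT; vc=[4]
#9 0x1da→b29/s1 MISS; vc=[4,17]
#10 0x47→b4/s0 VC-HIT; vc=[8,17]
#11 0x46→b4/s0 L1-HIT; vc=[8,17]
#12 0xc0→b12/s0 MISS; vc=[8,17,4]
#13 0x1da→b29/s1 L1-HIT; vc=[8,17,4]
#14 0x42→b4/s0 VC-HIT; vc=[8,17,12]
#15 0x1c7→b28/s0 MISS; vc=[17,12,4]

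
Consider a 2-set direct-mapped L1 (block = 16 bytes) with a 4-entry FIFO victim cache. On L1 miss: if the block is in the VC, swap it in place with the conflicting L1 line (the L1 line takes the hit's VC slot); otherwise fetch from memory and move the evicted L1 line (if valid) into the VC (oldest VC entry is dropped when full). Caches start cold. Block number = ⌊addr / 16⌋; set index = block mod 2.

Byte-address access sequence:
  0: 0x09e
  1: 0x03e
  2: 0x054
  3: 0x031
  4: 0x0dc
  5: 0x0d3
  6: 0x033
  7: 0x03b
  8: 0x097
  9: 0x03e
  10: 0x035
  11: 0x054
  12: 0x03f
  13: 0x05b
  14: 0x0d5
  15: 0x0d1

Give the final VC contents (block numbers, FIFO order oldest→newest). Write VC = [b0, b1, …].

VC = [9, 3, 5]

0: 0x9e (blk 9, set 1) → MISS  vc=[]
1: 0x3e (blk 3, set 1) → MISS  vc=[9]
2: 0x54 (blk 5, set 1) → MISS  vc=[9, 3]
3: 0x31 (blk 3, set 1) → VC-HIT  vc=[9, 5]
4: 0xdc (blk 13, set 1) → MISS  vc=[9, 5, 3]
5: 0xd3 (blk 13, set 1) → L1-HIT  vc=[9, 5, 3]
6: 0x33 (blk 3, set 1) → VC-HIT  vc=[9, 5, 13]
7: 0x3b (blk 3, set 1) → L1-HIT  vc=[9, 5, 13]
8: 0x97 (blk 9, set 1) → VC-HIT  vc=[3, 5, 13]
9: 0x3e (blk 3, set 1) → VC-HIT  vc=[9, 5, 13]
10: 0x35 (blk 3, set 1) → L1-HIT  vc=[9, 5, 13]
11: 0x54 (blk 5, set 1) → VC-HIT  vc=[9, 3, 13]
12: 0x3f (blk 3, set 1) → VC-HIT  vc=[9, 5, 13]
13: 0x5b (blk 5, set 1) → VC-HIT  vc=[9, 3, 13]
14: 0xd5 (blk 13, set 1) → VC-HIT  vc=[9, 3, 5]
15: 0xd1 (blk 13, set 1) → L1-HIT  vc=[9, 3, 5]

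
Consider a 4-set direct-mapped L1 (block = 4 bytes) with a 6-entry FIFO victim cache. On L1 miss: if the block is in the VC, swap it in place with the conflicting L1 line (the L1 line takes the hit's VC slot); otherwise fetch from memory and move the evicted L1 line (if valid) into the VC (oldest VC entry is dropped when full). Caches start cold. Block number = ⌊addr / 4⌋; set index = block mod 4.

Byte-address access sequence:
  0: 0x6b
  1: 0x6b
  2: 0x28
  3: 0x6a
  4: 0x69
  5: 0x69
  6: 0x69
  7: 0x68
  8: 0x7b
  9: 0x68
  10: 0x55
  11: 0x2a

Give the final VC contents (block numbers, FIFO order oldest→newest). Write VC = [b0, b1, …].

VC = [26, 30]

  [0] addr=0x6b blk=26 s=2: MISS | VC []
  [1] addr=0x6b blk=26 s=2: L1-HIT | VC []
  [2] addr=0x28 blk=10 s=2: MISS | VC [26]
  [3] addr=0x6a blk=26 s=2: VC-HIT | VC [10]
  [4] addr=0x69 blk=26 s=2: L1-HIT | VC [10]
  [5] addr=0x69 blk=26 s=2: L1-HIT | VC [10]
  [6] addr=0x69 blk=26 s=2: L1-HIT | VC [10]
  [7] addr=0x68 blk=26 s=2: L1-HIT | VC [10]
  [8] addr=0x7b blk=30 s=2: MISS | VC [10, 26]
  [9] addr=0x68 blk=26 s=2: VC-HIT | VC [10, 30]
  [10] addr=0x55 blk=21 s=1: MISS | VC [10, 30]
  [11] addr=0x2a blk=10 s=2: VC-HIT | VC [26, 30]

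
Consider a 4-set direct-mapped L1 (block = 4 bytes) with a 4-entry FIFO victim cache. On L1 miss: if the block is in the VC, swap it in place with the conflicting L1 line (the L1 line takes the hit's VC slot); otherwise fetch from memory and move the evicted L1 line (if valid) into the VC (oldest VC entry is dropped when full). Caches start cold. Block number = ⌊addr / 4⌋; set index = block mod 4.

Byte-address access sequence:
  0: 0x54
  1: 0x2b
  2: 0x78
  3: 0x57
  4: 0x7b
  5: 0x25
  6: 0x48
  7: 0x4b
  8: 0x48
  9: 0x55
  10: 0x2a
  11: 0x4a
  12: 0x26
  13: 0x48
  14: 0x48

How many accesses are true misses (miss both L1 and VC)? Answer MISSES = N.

MISSES = 5

  [0] addr=0x54 blk=21 s=1: MISS | VC []
  [1] addr=0x2b blk=10 s=2: MISS | VC []
  [2] addr=0x78 blk=30 s=2: MISS | VC [10]
  [3] addr=0x57 blk=21 s=1: L1-HIT | VC [10]
  [4] addr=0x7b blk=30 s=2: L1-HIT | VC [10]
  [5] addr=0x25 blk=9 s=1: MISS | VC [10, 21]
  [6] addr=0x48 blk=18 s=2: MISS | VC [10, 21, 30]
  [7] addr=0x4b blk=18 s=2: L1-HIT | VC [10, 21, 30]
  [8] addr=0x48 blk=18 s=2: L1-HIT | VC [10, 21, 30]
  [9] addr=0x55 blk=21 s=1: VC-HIT | VC [10, 9, 30]
  [10] addr=0x2a blk=10 s=2: VC-HIT | VC [18, 9, 30]
  [11] addr=0x4a blk=18 s=2: VC-HIT | VC [10, 9, 30]
  [12] addr=0x26 blk=9 s=1: VC-HIT | VC [10, 21, 30]
  [13] addr=0x48 blk=18 s=2: L1-HIT | VC [10, 21, 30]
  [14] addr=0x48 blk=18 s=2: L1-HIT | VC [10, 21, 30]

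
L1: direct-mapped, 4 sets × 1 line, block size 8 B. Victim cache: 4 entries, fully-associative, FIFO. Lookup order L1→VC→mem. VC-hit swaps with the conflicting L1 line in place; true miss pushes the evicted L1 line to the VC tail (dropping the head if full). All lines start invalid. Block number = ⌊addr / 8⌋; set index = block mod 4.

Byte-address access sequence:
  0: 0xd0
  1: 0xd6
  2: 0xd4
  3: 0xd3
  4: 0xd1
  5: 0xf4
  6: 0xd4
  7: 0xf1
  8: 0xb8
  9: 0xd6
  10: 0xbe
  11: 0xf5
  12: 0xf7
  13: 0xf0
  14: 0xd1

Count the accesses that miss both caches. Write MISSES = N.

0: 0xd0 (blk 26, set 2) → MISS  vc=[]
1: 0xd6 (blk 26, set 2) → L1-HIT  vc=[]
2: 0xd4 (blk 26, set 2) → L1-HIT  vc=[]
3: 0xd3 (blk 26, set 2) → L1-HIT  vc=[]
4: 0xd1 (blk 26, set 2) → L1-HIT  vc=[]
5: 0xf4 (blk 30, set 2) → MISS  vc=[26]
6: 0xd4 (blk 26, set 2) → VC-HIT  vc=[30]
7: 0xf1 (blk 30, set 2) → VC-HIT  vc=[26]
8: 0xb8 (blk 23, set 3) → MISS  vc=[26]
9: 0xd6 (blk 26, set 2) → VC-HIT  vc=[30]
10: 0xbe (blk 23, set 3) → L1-HIT  vc=[30]
11: 0xf5 (blk 30, set 2) → VC-HIT  vc=[26]
12: 0xf7 (blk 30, set 2) → L1-HIT  vc=[26]
13: 0xf0 (blk 30, set 2) → L1-HIT  vc=[26]
14: 0xd1 (blk 26, set 2) → VC-HIT  vc=[30]

MISSES = 3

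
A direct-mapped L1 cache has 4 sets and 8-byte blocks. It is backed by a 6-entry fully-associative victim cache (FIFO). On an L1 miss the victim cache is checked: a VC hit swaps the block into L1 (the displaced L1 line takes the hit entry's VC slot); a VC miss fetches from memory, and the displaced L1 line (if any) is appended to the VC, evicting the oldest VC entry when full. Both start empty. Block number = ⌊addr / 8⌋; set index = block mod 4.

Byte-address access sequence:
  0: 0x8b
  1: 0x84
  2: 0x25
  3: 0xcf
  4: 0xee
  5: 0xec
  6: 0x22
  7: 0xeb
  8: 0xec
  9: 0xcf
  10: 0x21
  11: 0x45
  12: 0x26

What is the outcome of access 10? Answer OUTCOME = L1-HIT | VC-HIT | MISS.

OUTCOME = L1-HIT

0: 0x8b (blk 17, set 1) → MISS  vc=[]
1: 0x84 (blk 16, set 0) → MISS  vc=[]
2: 0x25 (blk 4, set 0) → MISS  vc=[16]
3: 0xcf (blk 25, set 1) → MISS  vc=[16, 17]
4: 0xee (blk 29, set 1) → MISS  vc=[16, 17, 25]
5: 0xec (blk 29, set 1) → L1-HIT  vc=[16, 17, 25]
6: 0x22 (blk 4, set 0) → L1-HIT  vc=[16, 17, 25]
7: 0xeb (blk 29, set 1) → L1-HIT  vc=[16, 17, 25]
8: 0xec (blk 29, set 1) → L1-HIT  vc=[16, 17, 25]
9: 0xcf (blk 25, set 1) → VC-HIT  vc=[16, 17, 29]
10: 0x21 (blk 4, set 0) → L1-HIT  vc=[16, 17, 29]
11: 0x45 (blk 8, set 0) → MISS  vc=[16, 17, 29, 4]
12: 0x26 (blk 4, set 0) → VC-HIT  vc=[16, 17, 29, 8]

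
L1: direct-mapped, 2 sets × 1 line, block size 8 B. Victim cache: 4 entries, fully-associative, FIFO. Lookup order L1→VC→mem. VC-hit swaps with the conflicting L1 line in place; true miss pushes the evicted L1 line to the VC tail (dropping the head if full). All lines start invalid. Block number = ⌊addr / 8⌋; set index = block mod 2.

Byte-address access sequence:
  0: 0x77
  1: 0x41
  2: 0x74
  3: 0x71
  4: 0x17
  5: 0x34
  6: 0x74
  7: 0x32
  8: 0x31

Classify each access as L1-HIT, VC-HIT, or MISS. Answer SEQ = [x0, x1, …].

SEQ = [MISS, MISS, VC-HIT, L1-HIT, MISS, MISS, VC-HIT, VC-HIT, L1-HIT]

  [0] addr=0x77 blk=14 s=0: MISS | VC []
  [1] addr=0x41 blk=8 s=0: MISS | VC [14]
  [2] addr=0x74 blk=14 s=0: VC-HIT | VC [8]
  [3] addr=0x71 blk=14 s=0: L1-HIT | VC [8]
  [4] addr=0x17 blk=2 s=0: MISS | VC [8, 14]
  [5] addr=0x34 blk=6 s=0: MISS | VC [8, 14, 2]
  [6] addr=0x74 blk=14 s=0: VC-HIT | VC [8, 6, 2]
  [7] addr=0x32 blk=6 s=0: VC-HIT | VC [8, 14, 2]
  [8] addr=0x31 blk=6 s=0: L1-HIT | VC [8, 14, 2]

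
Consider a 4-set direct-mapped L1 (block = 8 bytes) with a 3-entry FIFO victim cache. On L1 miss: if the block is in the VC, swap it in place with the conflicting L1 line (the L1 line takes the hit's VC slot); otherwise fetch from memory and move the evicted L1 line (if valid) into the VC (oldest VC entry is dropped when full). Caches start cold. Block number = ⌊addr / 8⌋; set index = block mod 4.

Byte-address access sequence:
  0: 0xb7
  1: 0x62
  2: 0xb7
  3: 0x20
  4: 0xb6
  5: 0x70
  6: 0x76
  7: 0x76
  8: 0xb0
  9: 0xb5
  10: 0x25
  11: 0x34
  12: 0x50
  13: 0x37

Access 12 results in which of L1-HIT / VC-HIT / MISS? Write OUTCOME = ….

OUTCOME = MISS

#0 0xb7→b22/s2 MISS; vc=[]
#1 0x62→b12/s0 MISS; vc=[]
#2 0xb7→b22/s2 L1-HIT; vc=[]
#3 0x20→b4/s0 MISS; vc=[12]
#4 0xb6→b22/s2 L1-HIT; vc=[12]
#5 0x70→b14/s2 MISS; vc=[12,22]
#6 0x76→b14/s2 L1-HIT; vc=[12,22]
#7 0x76→b14/s2 L1-HIT; vc=[12,22]
#8 0xb0→b22/s2 VC-HIT; vc=[12,14]
#9 0xb5→b22/s2 L1-HIT; vc=[12,14]
#10 0x25→b4/s0 L1-HIT; vc=[12,14]
#11 0x34→b6/s2 MISS; vc=[12,14,22]
#12 0x50→b10/s2 MISS; vc=[14,22,6]
#13 0x37→b6/s2 VC-HIT; vc=[14,22,10]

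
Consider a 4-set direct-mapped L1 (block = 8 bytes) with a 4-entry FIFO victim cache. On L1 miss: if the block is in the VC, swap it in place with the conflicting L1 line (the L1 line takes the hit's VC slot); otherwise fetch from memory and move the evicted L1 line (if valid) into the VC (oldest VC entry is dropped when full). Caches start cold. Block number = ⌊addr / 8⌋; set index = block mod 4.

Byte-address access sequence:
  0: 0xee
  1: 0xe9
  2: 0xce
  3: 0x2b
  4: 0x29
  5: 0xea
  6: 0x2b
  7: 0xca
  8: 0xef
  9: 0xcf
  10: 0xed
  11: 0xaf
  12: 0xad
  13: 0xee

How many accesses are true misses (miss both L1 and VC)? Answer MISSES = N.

MISSES = 4

  [0] addr=0xee blk=29 s=1: MISS | VC []
  [1] addr=0xe9 blk=29 s=1: L1-HIT | VC []
  [2] addr=0xce blk=25 s=1: MISS | VC [29]
  [3] addr=0x2b blk=5 s=1: MISS | VC [29, 25]
  [4] addr=0x29 blk=5 s=1: L1-HIT | VC [29, 25]
  [5] addr=0xea blk=29 s=1: VC-HIT | VC [5, 25]
  [6] addr=0x2b blk=5 s=1: VC-HIT | VC [29, 25]
  [7] addr=0xca blk=25 s=1: VC-HIT | VC [29, 5]
  [8] addr=0xef blk=29 s=1: VC-HIT | VC [25, 5]
  [9] addr=0xcf blk=25 s=1: VC-HIT | VC [29, 5]
  [10] addr=0xed blk=29 s=1: VC-HIT | VC [25, 5]
  [11] addr=0xaf blk=21 s=1: MISS | VC [25, 5, 29]
  [12] addr=0xad blk=21 s=1: L1-HIT | VC [25, 5, 29]
  [13] addr=0xee blk=29 s=1: VC-HIT | VC [25, 5, 21]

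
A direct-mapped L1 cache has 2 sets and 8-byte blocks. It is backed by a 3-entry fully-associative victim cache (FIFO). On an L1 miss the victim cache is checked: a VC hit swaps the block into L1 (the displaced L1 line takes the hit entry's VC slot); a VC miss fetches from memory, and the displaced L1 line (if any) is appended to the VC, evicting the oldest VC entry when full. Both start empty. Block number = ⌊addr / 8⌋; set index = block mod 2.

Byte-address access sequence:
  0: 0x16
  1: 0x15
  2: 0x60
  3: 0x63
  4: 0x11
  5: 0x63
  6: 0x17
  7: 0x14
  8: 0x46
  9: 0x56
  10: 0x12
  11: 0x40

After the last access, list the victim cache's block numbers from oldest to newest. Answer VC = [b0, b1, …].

#0 0x16→b2/s0 MISS; vc=[]
#1 0x15→b2/s0 L1-HIT; vc=[]
#2 0x60→b12/s0 MISS; vc=[2]
#3 0x63→b12/s0 L1-HIT; vc=[2]
#4 0x11→b2/s0 VC-HIT; vc=[12]
#5 0x63→b12/s0 VC-HIT; vc=[2]
#6 0x17→b2/s0 VC-HIT; vc=[12]
#7 0x14→b2/s0 L1-HIT; vc=[12]
#8 0x46→b8/s0 MISS; vc=[12,2]
#9 0x56→b10/s0 MISS; vc=[12,2,8]
#10 0x12→b2/s0 VC-HIT; vc=[12,10,8]
#11 0x40→b8/s0 VC-HIT; vc=[12,10,2]

VC = [12, 10, 2]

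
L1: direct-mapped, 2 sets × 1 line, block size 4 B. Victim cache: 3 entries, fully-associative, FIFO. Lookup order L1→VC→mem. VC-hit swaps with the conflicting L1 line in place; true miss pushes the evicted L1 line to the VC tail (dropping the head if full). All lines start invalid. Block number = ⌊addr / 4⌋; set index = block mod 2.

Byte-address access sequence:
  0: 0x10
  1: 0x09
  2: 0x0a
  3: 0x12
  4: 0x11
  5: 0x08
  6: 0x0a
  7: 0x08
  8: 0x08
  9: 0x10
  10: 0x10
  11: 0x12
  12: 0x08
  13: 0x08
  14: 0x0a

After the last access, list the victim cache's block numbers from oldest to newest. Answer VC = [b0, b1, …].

VC = [4]

#0 0x10→b4/s0 MISS; vc=[]
#1 0x9→b2/s0 MISS; vc=[4]
#2 0xa→b2/s0 L1-HIT; vc=[4]
#3 0x12→b4/s0 VC-HIT; vc=[2]
#4 0x11→b4/s0 L1-HIT; vc=[2]
#5 0x8→b2/s0 VC-HIT; vc=[4]
#6 0xa→b2/s0 L1-HIT; vc=[4]
#7 0x8→b2/s0 L1-HIT; vc=[4]
#8 0x8→b2/s0 L1-HIT; vc=[4]
#9 0x10→b4/s0 VC-HIT; vc=[2]
#10 0x10→b4/s0 L1-HIT; vc=[2]
#11 0x12→b4/s0 L1-HIT; vc=[2]
#12 0x8→b2/s0 VC-HIT; vc=[4]
#13 0x8→b2/s0 L1-HIT; vc=[4]
#14 0xa→b2/s0 L1-HIT; vc=[4]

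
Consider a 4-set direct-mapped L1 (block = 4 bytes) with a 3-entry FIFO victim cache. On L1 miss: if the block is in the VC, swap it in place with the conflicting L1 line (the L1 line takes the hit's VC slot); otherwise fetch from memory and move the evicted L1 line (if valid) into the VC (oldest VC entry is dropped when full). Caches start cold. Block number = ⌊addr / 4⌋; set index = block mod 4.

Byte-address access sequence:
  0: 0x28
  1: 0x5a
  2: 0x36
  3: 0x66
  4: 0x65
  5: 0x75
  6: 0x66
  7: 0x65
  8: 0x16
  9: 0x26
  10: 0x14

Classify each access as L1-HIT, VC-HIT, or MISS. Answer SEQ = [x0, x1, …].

SEQ = [MISS, MISS, MISS, MISS, L1-HIT, MISS, VC-HIT, L1-HIT, MISS, MISS, VC-HIT]

#0 0x28→b10/s2 MISS; vc=[]
#1 0x5a→b22/s2 MISS; vc=[10]
#2 0x36→b13/s1 MISS; vc=[10]
#3 0x66→b25/s1 MISS; vc=[10,13]
#4 0x65→b25/s1 L1-HIT; vc=[10,13]
#5 0x75→b29/s1 MISS; vc=[10,13,25]
#6 0x66→b25/s1 VC-HIT; vc=[10,13,29]
#7 0x65→b25/s1 L1-HIT; vc=[10,13,29]
#8 0x16→b5/s1 MISS; vc=[13,29,25]
#9 0x26→b9/s1 MISS; vc=[29,25,5]
#10 0x14→b5/s1 VC-HIT; vc=[29,25,9]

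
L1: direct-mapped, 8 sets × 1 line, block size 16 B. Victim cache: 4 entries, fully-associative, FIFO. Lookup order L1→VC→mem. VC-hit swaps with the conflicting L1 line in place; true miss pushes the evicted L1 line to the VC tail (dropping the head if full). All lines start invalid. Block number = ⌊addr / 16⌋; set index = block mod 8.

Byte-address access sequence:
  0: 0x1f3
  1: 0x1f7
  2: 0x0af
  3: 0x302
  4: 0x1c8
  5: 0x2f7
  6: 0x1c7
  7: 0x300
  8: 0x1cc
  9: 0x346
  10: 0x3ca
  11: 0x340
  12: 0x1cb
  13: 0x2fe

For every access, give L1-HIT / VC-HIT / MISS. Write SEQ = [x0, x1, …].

SEQ = [MISS, L1-HIT, MISS, MISS, MISS, MISS, L1-HIT, L1-HIT, L1-HIT, MISS, MISS, VC-HIT, VC-HIT, L1-HIT]

  [0] addr=0x1f3 blk=31 s=7: MISS | VC []
  [1] addr=0x1f7 blk=31 s=7: L1-HIT | VC []
  [2] addr=0xaf blk=10 s=2: MISS | VC []
  [3] addr=0x302 blk=48 s=0: MISS | VC []
  [4] addr=0x1c8 blk=28 s=4: MISS | VC []
  [5] addr=0x2f7 blk=47 s=7: MISS | VC [31]
  [6] addr=0x1c7 blk=28 s=4: L1-HIT | VC [31]
  [7] addr=0x300 blk=48 s=0: L1-HIT | VC [31]
  [8] addr=0x1cc blk=28 s=4: L1-HIT | VC [31]
  [9] addr=0x346 blk=52 s=4: MISS | VC [31, 28]
  [10] addr=0x3ca blk=60 s=4: MISS | VC [31, 28, 52]
  [11] addr=0x340 blk=52 s=4: VC-HIT | VC [31, 28, 60]
  [12] addr=0x1cb blk=28 s=4: VC-HIT | VC [31, 52, 60]
  [13] addr=0x2fe blk=47 s=7: L1-HIT | VC [31, 52, 60]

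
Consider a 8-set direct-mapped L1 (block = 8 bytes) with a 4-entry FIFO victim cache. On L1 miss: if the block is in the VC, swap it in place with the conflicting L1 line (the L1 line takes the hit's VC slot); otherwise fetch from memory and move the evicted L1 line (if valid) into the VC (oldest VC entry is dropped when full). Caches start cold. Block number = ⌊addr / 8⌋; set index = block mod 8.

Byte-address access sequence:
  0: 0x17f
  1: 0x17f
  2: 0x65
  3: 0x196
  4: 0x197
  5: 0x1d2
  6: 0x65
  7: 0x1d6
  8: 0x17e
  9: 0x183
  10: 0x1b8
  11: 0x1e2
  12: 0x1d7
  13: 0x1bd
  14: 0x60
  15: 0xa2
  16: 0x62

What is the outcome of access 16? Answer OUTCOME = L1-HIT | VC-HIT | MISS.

OUTCOME = VC-HIT

#0 0x17f→b47/s7 MISS; vc=[]
#1 0x17f→b47/s7 L1-HIT; vc=[]
#2 0x65→b12/s4 MISS; vc=[]
#3 0x196→b50/s2 MISS; vc=[]
#4 0x197→b50/s2 L1-HIT; vc=[]
#5 0x1d2→b58/s2 MISS; vc=[50]
#6 0x65→b12/s4 L1-HIT; vc=[50]
#7 0x1d6→b58/s2 L1-HIT; vc=[50]
#8 0x17e→b47/s7 L1-HIT; vc=[50]
#9 0x183→b48/s0 MISS; vc=[50]
#10 0x1b8→b55/s7 MISS; vc=[50,47]
#11 0x1e2→b60/s4 MISS; vc=[50,47,12]
#12 0x1d7→b58/s2 L1-HIT; vc=[50,47,12]
#13 0x1bd→b55/s7 L1-HIT; vc=[50,47,12]
#14 0x60→b12/s4 VC-HIT; vc=[50,47,60]
#15 0xa2→b20/s4 MISS; vc=[50,47,60,12]
#16 0x62→b12/s4 VC-HIT; vc=[50,47,60,20]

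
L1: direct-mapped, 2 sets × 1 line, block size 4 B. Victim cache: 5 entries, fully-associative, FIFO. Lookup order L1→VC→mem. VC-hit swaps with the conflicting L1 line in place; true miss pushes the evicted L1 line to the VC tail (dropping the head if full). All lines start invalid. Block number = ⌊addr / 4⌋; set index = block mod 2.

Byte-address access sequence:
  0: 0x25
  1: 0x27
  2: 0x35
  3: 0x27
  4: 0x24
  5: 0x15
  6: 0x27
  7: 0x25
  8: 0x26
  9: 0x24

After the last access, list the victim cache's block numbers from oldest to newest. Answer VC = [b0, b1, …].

#0 0x25→b9/s1 MISS; vc=[]
#1 0x27→b9/s1 L1-HIT; vc=[]
#2 0x35→b13/s1 MISS; vc=[9]
#3 0x27→b9/s1 VC-HIT; vc=[13]
#4 0x24→b9/s1 L1-HIT; vc=[13]
#5 0x15→b5/s1 MISS; vc=[13,9]
#6 0x27→b9/s1 VC-HIT; vc=[13,5]
#7 0x25→b9/s1 L1-HIT; vc=[13,5]
#8 0x26→b9/s1 L1-HIT; vc=[13,5]
#9 0x24→b9/s1 L1-HIT; vc=[13,5]

VC = [13, 5]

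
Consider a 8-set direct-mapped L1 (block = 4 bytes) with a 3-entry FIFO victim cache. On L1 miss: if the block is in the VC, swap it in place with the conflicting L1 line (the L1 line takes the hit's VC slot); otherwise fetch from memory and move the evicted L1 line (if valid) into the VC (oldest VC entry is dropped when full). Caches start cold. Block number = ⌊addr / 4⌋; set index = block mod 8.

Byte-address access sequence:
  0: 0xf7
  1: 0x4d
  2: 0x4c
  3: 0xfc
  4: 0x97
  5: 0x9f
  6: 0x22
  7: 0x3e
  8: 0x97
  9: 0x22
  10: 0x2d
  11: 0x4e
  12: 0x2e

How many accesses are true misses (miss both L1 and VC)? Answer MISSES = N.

0: 0xf7 (blk 61, set 5) → MISS  vc=[]
1: 0x4d (blk 19, set 3) → MISS  vc=[]
2: 0x4c (blk 19, set 3) → L1-HIT  vc=[]
3: 0xfc (blk 63, set 7) → MISS  vc=[]
4: 0x97 (blk 37, set 5) → MISS  vc=[61]
5: 0x9f (blk 39, set 7) → MISS  vc=[61, 63]
6: 0x22 (blk 8, set 0) → MISS  vc=[61, 63]
7: 0x3e (blk 15, set 7) → MISS  vc=[61, 63, 39]
8: 0x97 (blk 37, set 5) → L1-HIT  vc=[61, 63, 39]
9: 0x22 (blk 8, set 0) → L1-HIT  vc=[61, 63, 39]
10: 0x2d (blk 11, set 3) → MISS  vc=[63, 39, 19]
11: 0x4e (blk 19, set 3) → VC-HIT  vc=[63, 39, 11]
12: 0x2e (blk 11, set 3) → VC-HIT  vc=[63, 39, 19]

MISSES = 8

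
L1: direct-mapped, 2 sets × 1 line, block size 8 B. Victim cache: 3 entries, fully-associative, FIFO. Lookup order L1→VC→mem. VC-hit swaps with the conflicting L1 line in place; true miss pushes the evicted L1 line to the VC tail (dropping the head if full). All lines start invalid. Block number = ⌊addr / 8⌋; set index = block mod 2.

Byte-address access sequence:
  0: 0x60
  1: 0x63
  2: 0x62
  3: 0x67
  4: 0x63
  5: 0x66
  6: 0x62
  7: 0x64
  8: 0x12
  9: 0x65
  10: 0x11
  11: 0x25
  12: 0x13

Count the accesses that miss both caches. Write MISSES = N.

MISSES = 3

  [0] addr=0x60 blk=12 s=0: MISS | VC []
  [1] addr=0x63 blk=12 s=0: L1-HIT | VC []
  [2] addr=0x62 blk=12 s=0: L1-HIT | VC []
  [3] addr=0x67 blk=12 s=0: L1-HIT | VC []
  [4] addr=0x63 blk=12 s=0: L1-HIT | VC []
  [5] addr=0x66 blk=12 s=0: L1-HIT | VC []
  [6] addr=0x62 blk=12 s=0: L1-HIT | VC []
  [7] addr=0x64 blk=12 s=0: L1-HIT | VC []
  [8] addr=0x12 blk=2 s=0: MISS | VC [12]
  [9] addr=0x65 blk=12 s=0: VC-HIT | VC [2]
  [10] addr=0x11 blk=2 s=0: VC-HIT | VC [12]
  [11] addr=0x25 blk=4 s=0: MISS | VC [12, 2]
  [12] addr=0x13 blk=2 s=0: VC-HIT | VC [12, 4]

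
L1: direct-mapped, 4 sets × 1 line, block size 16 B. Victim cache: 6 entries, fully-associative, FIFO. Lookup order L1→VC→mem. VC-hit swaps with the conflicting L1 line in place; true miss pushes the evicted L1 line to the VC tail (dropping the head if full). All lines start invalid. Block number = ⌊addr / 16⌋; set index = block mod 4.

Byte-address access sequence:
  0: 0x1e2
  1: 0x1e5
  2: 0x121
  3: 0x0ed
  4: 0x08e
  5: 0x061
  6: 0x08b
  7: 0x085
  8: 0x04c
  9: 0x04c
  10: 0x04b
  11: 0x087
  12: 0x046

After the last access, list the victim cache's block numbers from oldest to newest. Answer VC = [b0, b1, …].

VC = [30, 18, 14, 8]

#0 0x1e2→b30/s2 MISS; vc=[]
#1 0x1e5→b30/s2 L1-HIT; vc=[]
#2 0x121→b18/s2 MISS; vc=[30]
#3 0xed→b14/s2 MISS; vc=[30,18]
#4 0x8e→b8/s0 MISS; vc=[30,18]
#5 0x61→b6/s2 MISS; vc=[30,18,14]
#6 0x8b→b8/s0 L1-HIT; vc=[30,18,14]
#7 0x85→b8/s0 L1-HIT; vc=[30,18,14]
#8 0x4c→b4/s0 MISS; vc=[30,18,14,8]
#9 0x4c→b4/s0 L1-HIT; vc=[30,18,14,8]
#10 0x4b→b4/s0 L1-HIT; vc=[30,18,14,8]
#11 0x87→b8/s0 VC-HIT; vc=[30,18,14,4]
#12 0x46→b4/s0 VC-HIT; vc=[30,18,14,8]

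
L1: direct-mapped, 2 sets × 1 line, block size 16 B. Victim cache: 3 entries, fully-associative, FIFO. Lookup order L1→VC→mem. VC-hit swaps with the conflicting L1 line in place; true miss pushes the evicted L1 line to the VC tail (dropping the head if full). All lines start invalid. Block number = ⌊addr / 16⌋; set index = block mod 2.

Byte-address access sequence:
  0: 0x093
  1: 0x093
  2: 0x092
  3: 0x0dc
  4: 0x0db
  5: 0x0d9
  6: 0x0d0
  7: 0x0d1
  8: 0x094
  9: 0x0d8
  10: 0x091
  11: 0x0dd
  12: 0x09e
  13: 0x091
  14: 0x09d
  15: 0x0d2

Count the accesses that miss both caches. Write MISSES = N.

#0 0x93→b9/s1 MISS; vc=[]
#1 0x93→b9/s1 L1-HIT; vc=[]
#2 0x92→b9/s1 L1-HIT; vc=[]
#3 0xdc→b13/s1 MISS; vc=[9]
#4 0xdb→b13/s1 L1-HIT; vc=[9]
#5 0xd9→b13/s1 L1-HIT; vc=[9]
#6 0xd0→b13/s1 L1-HIT; vc=[9]
#7 0xd1→b13/s1 L1-HIT; vc=[9]
#8 0x94→b9/s1 VC-HIT; vc=[13]
#9 0xd8→b13/s1 VC-HIT; vc=[9]
#10 0x91→b9/s1 VC-HIT; vc=[13]
#11 0xdd→b13/s1 VC-HIT; vc=[9]
#12 0x9e→b9/s1 VC-HIT; vc=[13]
#13 0x91→b9/s1 L1-HIT; vc=[13]
#14 0x9d→b9/s1 L1-HIT; vc=[13]
#15 0xd2→b13/s1 VC-HIT; vc=[9]

MISSES = 2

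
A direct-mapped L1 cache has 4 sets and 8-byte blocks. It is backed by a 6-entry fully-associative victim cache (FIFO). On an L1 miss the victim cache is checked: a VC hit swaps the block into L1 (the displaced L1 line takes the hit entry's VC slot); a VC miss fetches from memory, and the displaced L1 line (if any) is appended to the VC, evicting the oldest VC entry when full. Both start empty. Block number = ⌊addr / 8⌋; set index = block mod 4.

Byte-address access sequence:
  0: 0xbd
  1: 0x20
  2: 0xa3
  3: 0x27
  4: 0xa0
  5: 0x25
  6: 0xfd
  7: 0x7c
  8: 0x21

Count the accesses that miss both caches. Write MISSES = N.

MISSES = 5

  [0] addr=0xbd blk=23 s=3: MISS | VC []
  [1] addr=0x20 blk=4 s=0: MISS | VC []
  [2] addr=0xa3 blk=20 s=0: MISS | VC [4]
  [3] addr=0x27 blk=4 s=0: VC-HIT | VC [20]
  [4] addr=0xa0 blk=20 s=0: VC-HIT | VC [4]
  [5] addr=0x25 blk=4 s=0: VC-HIT | VC [20]
  [6] addr=0xfd blk=31 s=3: MISS | VC [20, 23]
  [7] addr=0x7c blk=15 s=3: MISS | VC [20, 23, 31]
  [8] addr=0x21 blk=4 s=0: L1-HIT | VC [20, 23, 31]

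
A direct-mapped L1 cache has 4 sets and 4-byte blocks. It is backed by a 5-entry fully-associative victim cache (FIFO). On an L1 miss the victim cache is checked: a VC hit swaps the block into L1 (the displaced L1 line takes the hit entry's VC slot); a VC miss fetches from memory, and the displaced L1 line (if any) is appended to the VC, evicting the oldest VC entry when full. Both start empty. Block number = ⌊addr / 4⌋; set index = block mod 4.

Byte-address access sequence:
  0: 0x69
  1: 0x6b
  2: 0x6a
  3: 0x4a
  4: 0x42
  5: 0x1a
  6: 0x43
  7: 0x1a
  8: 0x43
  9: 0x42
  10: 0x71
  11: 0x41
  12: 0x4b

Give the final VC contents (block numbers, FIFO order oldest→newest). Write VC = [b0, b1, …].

0: 0x69 (blk 26, set 2) → MISS  vc=[]
1: 0x6b (blk 26, set 2) → L1-HIT  vc=[]
2: 0x6a (blk 26, set 2) → L1-HIT  vc=[]
3: 0x4a (blk 18, set 2) → MISS  vc=[26]
4: 0x42 (blk 16, set 0) → MISS  vc=[26]
5: 0x1a (blk 6, set 2) → MISS  vc=[26, 18]
6: 0x43 (blk 16, set 0) → L1-HIT  vc=[26, 18]
7: 0x1a (blk 6, set 2) → L1-HIT  vc=[26, 18]
8: 0x43 (blk 16, set 0) → L1-HIT  vc=[26, 18]
9: 0x42 (blk 16, set 0) → L1-HIT  vc=[26, 18]
10: 0x71 (blk 28, set 0) → MISS  vc=[26, 18, 16]
11: 0x41 (blk 16, set 0) → VC-HIT  vc=[26, 18, 28]
12: 0x4b (blk 18, set 2) → VC-HIT  vc=[26, 6, 28]

VC = [26, 6, 28]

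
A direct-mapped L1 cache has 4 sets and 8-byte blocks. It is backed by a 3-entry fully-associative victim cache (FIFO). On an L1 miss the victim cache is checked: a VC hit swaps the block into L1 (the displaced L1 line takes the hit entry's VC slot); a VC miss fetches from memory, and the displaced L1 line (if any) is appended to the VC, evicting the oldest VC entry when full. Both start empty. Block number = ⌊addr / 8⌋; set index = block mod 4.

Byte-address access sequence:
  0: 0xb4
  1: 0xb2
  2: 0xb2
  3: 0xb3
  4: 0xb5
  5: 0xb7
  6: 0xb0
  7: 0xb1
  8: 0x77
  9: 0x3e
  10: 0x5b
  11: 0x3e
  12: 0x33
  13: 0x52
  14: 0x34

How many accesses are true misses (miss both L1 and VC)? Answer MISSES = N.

MISSES = 6

  [0] addr=0xb4 blk=22 s=2: MISS | VC []
  [1] addr=0xb2 blk=22 s=2: L1-HIT | VC []
  [2] addr=0xb2 blk=22 s=2: L1-HIT | VC []
  [3] addr=0xb3 blk=22 s=2: L1-HIT | VC []
  [4] addr=0xb5 blk=22 s=2: L1-HIT | VC []
  [5] addr=0xb7 blk=22 s=2: L1-HIT | VC []
  [6] addr=0xb0 blk=22 s=2: L1-HIT | VC []
  [7] addr=0xb1 blk=22 s=2: L1-HIT | VC []
  [8] addr=0x77 blk=14 s=2: MISS | VC [22]
  [9] addr=0x3e blk=7 s=3: MISS | VC [22]
  [10] addr=0x5b blk=11 s=3: MISS | VC [22, 7]
  [11] addr=0x3e blk=7 s=3: VC-HIT | VC [22, 11]
  [12] addr=0x33 blk=6 s=2: MISS | VC [22, 11, 14]
  [13] addr=0x52 blk=10 s=2: MISS | VC [11, 14, 6]
  [14] addr=0x34 blk=6 s=2: VC-HIT | VC [11, 14, 10]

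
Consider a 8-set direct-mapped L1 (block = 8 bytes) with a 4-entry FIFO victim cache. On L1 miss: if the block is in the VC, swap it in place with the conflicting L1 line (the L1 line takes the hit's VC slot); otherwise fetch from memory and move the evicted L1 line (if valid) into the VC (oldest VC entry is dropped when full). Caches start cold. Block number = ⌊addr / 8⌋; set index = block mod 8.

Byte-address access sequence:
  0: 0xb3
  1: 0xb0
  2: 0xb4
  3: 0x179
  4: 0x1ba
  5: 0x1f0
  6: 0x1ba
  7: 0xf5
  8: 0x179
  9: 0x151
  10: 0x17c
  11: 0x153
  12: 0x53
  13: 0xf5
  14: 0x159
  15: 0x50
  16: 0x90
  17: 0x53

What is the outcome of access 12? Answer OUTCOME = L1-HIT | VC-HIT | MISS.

OUTCOME = MISS

#0 0xb3→b22/s6 MISS; vc=[]
#1 0xb0→b22/s6 L1-HIT; vc=[]
#2 0xb4→b22/s6 L1-HIT; vc=[]
#3 0x179→b47/s7 MISS; vc=[]
#4 0x1ba→b55/s7 MISS; vc=[47]
#5 0x1f0→b62/s6 MISS; vc=[47,22]
#6 0x1ba→b55/s7 L1-HIT; vc=[47,22]
#7 0xf5→b30/s6 MISS; vc=[47,22,62]
#8 0x179→b47/s7 VC-HIT; vc=[55,22,62]
#9 0x151→b42/s2 MISS; vc=[55,22,62]
#10 0x17c→b47/s7 L1-HIT; vc=[55,22,62]
#11 0x153→b42/s2 L1-HIT; vc=[55,22,62]
#12 0x53→b10/s2 MISS; vc=[55,22,62,42]
#13 0xf5→b30/s6 L1-HIT; vc=[55,22,62,42]
#14 0x159→b43/s3 MISS; vc=[55,22,62,42]
#15 0x50→b10/s2 L1-HIT; vc=[55,22,62,42]
#16 0x90→b18/s2 MISS; vc=[22,62,42,10]
#17 0x53→b10/s2 VC-HIT; vc=[22,62,42,18]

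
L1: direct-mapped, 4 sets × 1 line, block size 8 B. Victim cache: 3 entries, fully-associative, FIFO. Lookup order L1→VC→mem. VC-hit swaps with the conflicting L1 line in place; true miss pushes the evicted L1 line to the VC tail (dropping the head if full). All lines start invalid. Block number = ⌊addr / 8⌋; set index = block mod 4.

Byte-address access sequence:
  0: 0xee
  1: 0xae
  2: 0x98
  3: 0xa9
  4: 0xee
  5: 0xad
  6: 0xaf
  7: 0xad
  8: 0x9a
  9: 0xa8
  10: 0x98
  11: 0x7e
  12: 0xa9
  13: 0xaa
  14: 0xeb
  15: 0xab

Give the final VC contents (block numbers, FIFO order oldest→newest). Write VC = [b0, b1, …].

VC = [29, 19]

  [0] addr=0xee blk=29 s=1: MISS | VC []
  [1] addr=0xae blk=21 s=1: MISS | VC [29]
  [2] addr=0x98 blk=19 s=3: MISS | VC [29]
  [3] addr=0xa9 blk=21 s=1: L1-HIT | VC [29]
  [4] addr=0xee blk=29 s=1: VC-HIT | VC [21]
  [5] addr=0xad blk=21 s=1: VC-HIT | VC [29]
  [6] addr=0xaf blk=21 s=1: L1-HIT | VC [29]
  [7] addr=0xad blk=21 s=1: L1-HIT | VC [29]
  [8] addr=0x9a blk=19 s=3: L1-HIT | VC [29]
  [9] addr=0xa8 blk=21 s=1: L1-HIT | VC [29]
  [10] addr=0x98 blk=19 s=3: L1-HIT | VC [29]
  [11] addr=0x7e blk=15 s=3: MISS | VC [29, 19]
  [12] addr=0xa9 blk=21 s=1: L1-HIT | VC [29, 19]
  [13] addr=0xaa blk=21 s=1: L1-HIT | VC [29, 19]
  [14] addr=0xeb blk=29 s=1: VC-HIT | VC [21, 19]
  [15] addr=0xab blk=21 s=1: VC-HIT | VC [29, 19]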